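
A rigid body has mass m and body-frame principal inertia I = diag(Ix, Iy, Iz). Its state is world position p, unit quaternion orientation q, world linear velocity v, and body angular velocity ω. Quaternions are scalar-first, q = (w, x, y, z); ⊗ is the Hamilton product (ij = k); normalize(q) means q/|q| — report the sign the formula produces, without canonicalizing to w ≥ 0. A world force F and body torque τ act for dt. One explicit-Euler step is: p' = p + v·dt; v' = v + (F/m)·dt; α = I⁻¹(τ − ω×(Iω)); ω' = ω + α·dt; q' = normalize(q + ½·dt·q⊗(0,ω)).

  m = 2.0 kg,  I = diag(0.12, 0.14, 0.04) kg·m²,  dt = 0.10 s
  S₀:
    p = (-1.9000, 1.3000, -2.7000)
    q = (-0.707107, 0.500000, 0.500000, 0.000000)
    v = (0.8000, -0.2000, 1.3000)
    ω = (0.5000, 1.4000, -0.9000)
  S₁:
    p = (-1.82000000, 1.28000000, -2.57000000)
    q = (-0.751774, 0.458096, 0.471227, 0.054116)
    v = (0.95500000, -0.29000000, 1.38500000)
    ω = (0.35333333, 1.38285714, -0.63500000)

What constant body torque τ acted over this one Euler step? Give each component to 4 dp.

τ = (-0.0500, -0.0600, 0.1200)

rate change Δω = (-0.14666667, -0.01714286, 0.26500000)
precession coupling = (0.1260, -0.0360, 0.0140)
τ = I·(Δω/dt) + ω₀×(Iω₀) = (-0.0500, -0.0600, 0.1200)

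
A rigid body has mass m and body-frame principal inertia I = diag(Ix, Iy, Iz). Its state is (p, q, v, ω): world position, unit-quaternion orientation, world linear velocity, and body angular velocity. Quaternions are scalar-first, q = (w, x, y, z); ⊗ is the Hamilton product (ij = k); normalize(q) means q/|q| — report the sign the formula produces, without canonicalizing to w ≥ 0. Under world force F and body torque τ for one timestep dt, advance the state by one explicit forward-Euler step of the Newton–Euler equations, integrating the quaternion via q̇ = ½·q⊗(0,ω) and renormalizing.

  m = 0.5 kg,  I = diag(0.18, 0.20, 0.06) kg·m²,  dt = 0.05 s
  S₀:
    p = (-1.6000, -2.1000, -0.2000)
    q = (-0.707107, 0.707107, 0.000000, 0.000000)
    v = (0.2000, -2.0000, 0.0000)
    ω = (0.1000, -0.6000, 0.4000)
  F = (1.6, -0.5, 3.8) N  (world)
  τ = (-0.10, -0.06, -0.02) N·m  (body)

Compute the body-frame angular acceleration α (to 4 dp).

ω×(Iω) gyroscopic = (0.0336, 0.0048, -0.0012)
α = I⁻¹(τ − ω×Iω) = (-0.7422, -0.3240, -0.3133)

α = (-0.7422, -0.3240, -0.3133)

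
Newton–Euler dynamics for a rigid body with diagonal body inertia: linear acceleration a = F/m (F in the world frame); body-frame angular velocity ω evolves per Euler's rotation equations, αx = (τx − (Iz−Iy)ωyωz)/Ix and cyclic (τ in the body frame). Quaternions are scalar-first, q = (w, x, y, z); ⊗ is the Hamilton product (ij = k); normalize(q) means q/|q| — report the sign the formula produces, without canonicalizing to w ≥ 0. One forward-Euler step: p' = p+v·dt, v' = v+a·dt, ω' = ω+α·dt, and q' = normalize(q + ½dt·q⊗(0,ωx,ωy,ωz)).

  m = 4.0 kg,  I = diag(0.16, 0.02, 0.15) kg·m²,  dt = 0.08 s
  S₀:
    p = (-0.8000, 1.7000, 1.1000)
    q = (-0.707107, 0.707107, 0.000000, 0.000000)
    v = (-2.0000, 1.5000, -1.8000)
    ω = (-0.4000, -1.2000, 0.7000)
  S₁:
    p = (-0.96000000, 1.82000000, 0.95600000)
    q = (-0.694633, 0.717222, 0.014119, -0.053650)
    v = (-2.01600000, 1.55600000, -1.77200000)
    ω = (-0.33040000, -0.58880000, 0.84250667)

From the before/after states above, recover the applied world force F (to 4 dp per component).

v₁ − v₀ = (-0.01600000, 0.05600000, 0.02800000)
m·(v₁−v₀)/dt = (-0.8000, 2.8000, 1.4000)

F = (-0.8000, 2.8000, 1.4000)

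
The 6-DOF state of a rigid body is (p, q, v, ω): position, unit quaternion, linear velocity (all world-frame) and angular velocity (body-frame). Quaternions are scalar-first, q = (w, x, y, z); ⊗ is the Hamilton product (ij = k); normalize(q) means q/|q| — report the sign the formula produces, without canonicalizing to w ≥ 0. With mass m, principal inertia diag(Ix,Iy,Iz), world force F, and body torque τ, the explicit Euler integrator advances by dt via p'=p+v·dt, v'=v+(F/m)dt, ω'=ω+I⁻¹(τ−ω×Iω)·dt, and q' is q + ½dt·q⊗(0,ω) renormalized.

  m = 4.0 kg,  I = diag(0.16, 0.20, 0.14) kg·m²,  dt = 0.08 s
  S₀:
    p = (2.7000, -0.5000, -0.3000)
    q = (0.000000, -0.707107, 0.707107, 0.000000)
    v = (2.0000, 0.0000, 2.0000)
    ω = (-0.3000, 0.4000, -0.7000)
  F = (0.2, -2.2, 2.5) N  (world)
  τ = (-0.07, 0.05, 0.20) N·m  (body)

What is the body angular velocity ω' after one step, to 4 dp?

ω' = (-0.3434, 0.4183, -0.5830)

ω×(Iω) gyroscopic = (0.0168, 0.0042, -0.0048)
α = I⁻¹(τ − ω×Iω) = (-0.5425, 0.2290, 1.4629)
ω' = ω + α·dt = (-0.3434, 0.4183, -0.5830)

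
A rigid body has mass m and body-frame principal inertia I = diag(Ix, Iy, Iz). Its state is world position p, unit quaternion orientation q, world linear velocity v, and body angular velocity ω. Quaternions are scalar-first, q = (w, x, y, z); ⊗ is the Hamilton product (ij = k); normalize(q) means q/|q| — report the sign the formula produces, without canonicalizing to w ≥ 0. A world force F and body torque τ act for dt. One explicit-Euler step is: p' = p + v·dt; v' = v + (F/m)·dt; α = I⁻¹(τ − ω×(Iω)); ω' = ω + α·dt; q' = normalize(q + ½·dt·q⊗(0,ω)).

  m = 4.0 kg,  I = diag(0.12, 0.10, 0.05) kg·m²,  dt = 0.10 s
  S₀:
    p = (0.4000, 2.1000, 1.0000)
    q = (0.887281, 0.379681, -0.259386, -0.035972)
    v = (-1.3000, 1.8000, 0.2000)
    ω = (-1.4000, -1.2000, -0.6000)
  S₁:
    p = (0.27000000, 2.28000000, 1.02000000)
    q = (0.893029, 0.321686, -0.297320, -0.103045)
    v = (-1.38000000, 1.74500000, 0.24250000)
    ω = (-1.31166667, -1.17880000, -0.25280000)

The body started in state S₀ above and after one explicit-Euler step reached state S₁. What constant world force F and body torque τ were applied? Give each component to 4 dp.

v₁ − v₀ = (-0.08000000, -0.05500000, 0.04250000)
applied force F = (-3.2000, -2.2000, 1.7000)
ω₁ − ω₀ = (0.08833333, 0.02120000, 0.34720000)
gyro term ω₀×Iω₀ = (-0.0360, 0.0588, -0.0336)
applied torque τ = (0.0700, 0.0800, 0.1400)

F = (-3.2000, -2.2000, 1.7000)
τ = (0.0700, 0.0800, 0.1400)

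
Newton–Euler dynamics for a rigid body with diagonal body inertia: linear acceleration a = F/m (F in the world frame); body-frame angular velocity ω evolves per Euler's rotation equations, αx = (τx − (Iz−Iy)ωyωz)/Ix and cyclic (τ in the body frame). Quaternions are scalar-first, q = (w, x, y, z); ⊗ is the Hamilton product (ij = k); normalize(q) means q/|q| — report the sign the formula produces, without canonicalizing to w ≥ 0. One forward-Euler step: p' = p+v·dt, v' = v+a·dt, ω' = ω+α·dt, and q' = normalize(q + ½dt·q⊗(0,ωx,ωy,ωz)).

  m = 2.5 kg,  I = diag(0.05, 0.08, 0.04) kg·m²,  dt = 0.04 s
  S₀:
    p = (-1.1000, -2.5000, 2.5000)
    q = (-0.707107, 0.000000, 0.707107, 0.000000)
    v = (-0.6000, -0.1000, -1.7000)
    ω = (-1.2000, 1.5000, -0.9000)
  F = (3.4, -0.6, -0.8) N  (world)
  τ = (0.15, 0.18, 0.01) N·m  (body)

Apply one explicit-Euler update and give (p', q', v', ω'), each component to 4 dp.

p' = (-1.1240, -2.5040, 2.4320)
q' = (-0.7277, 0.0042, 0.6853, 0.0297)
v' = (-0.5456, -0.1096, -1.7128)
ω' = (-1.1232, 1.5846, -0.8360)

p' = p + v·dt = (-1.1240, -2.5040, 2.4320)
v + (F/m)dt = (-0.5456, -0.1096, -1.7128)
angular accel α = (1.9200, 2.1150, 1.6000)
ω' = ω + α·dt = (-1.1232, 1.5846, -0.8360)
2q̇ = q⊗(0,ω) = (-1.0606605, 0.2121321, -1.0606605, 1.4849247)
q' = normalize(q + ½dt·q⊗(0,ω)) = (-0.7277, 0.0042, 0.6853, 0.0297)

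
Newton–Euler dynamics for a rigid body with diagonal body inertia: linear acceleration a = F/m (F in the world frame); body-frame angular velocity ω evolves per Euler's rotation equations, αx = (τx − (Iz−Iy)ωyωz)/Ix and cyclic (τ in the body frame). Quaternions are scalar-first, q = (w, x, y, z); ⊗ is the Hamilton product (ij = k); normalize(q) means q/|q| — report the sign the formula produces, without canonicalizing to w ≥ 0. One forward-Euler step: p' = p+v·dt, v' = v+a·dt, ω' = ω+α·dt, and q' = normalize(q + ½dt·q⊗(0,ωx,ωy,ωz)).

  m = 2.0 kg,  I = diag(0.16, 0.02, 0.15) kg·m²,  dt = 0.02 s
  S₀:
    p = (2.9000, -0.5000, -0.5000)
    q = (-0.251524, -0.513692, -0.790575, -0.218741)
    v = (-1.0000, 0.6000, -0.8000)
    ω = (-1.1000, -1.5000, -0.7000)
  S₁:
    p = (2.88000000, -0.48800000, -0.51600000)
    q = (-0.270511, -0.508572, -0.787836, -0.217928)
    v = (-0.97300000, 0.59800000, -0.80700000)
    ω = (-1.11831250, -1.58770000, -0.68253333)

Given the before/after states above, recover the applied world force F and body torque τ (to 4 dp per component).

F = (2.7000, -0.2000, -0.7000)
τ = (-0.0100, -0.0800, -0.1000)

Δv = v₁−v₀ = (0.02700000, -0.00200000, -0.00700000)
m·(v₁−v₀)/dt = (2.7000, -0.2000, -0.7000)
Δω = ω₁−ω₀ = (-0.01831250, -0.08770000, 0.01746667)
precession coupling = (0.1365, 0.0077, -0.2310)
τ = I·(Δω/dt) + ω₀×(Iω₀) = (-0.0100, -0.0800, -0.1000)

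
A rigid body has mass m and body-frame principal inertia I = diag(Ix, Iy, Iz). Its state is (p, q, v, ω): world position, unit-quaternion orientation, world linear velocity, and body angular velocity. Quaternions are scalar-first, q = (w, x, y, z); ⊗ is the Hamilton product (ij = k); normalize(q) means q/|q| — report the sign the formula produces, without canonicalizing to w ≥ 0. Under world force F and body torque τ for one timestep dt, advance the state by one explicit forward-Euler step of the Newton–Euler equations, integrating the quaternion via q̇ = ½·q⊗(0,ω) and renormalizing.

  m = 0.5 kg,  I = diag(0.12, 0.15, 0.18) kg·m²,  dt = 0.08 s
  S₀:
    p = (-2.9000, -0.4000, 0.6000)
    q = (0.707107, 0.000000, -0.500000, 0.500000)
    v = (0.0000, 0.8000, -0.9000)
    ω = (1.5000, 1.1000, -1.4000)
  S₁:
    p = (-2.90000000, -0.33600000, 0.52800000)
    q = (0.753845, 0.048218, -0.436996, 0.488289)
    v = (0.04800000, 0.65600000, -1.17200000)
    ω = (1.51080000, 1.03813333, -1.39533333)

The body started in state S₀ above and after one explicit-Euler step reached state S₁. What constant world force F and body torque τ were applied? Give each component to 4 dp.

F = (0.3000, -0.9000, -1.7000)
τ = (-0.0300, 0.0100, 0.0600)

velocity change Δv = (0.04800000, -0.14400000, -0.27200000)
applied force F = (0.3000, -0.9000, -1.7000)
ω₁ − ω₀ = (0.01080000, -0.06186667, 0.00466667)
gyro term ω₀×Iω₀ = (-0.0462, 0.1260, 0.0495)
τ = I·(Δω/dt) + ω₀×(Iω₀) = (-0.0300, 0.0100, 0.0600)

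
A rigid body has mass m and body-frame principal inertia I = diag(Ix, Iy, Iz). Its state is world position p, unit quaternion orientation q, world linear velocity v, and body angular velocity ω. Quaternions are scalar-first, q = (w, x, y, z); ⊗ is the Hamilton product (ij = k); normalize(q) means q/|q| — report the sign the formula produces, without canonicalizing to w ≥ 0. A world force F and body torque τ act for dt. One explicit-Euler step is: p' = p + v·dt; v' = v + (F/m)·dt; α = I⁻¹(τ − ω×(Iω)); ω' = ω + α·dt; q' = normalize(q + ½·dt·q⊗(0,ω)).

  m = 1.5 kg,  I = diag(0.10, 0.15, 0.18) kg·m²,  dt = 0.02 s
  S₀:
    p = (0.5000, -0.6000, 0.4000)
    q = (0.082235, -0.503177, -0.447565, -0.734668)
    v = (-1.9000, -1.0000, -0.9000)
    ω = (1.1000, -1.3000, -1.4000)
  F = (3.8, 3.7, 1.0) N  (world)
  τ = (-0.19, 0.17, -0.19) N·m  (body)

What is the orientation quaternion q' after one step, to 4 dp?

q' = (0.0716, -0.5054, -0.4636, -0.7242)

2q̇ = q⊗(0,ω) = (-1.0568750, -0.2380189, -1.6194881, 1.0313226)
q' = normalize(q + ½dt·q⊗(0,ω)) = (0.0716, -0.5054, -0.4636, -0.7242)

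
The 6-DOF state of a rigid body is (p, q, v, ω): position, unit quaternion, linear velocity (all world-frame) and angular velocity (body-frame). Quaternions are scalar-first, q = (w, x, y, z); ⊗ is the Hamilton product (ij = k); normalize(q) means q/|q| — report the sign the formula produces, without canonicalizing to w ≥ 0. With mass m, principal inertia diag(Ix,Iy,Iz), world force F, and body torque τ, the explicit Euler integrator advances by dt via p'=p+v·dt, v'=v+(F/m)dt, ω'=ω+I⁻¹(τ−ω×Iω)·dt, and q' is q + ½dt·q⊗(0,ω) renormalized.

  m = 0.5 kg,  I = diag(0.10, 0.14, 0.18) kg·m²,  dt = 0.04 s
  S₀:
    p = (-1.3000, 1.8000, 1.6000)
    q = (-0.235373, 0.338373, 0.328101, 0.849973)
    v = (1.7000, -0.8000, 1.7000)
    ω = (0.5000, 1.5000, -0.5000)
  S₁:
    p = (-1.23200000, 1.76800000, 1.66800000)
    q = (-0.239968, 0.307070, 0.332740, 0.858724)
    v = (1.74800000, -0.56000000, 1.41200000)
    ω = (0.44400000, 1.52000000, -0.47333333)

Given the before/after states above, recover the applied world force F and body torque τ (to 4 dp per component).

Δv = v₁−v₀ = (0.04800000, 0.24000000, -0.28800000)
applied force F = (0.6000, 3.0000, -3.6000)
ω₁ − ω₀ = (-0.05600000, 0.02000000, 0.02666667)
ω₀×(Iω₀) = (-0.0300, 0.0200, 0.0300)
I·α + gyro = (-0.1700, 0.0900, 0.1500)

F = (0.6000, 3.0000, -3.6000)
τ = (-0.1700, 0.0900, 0.1500)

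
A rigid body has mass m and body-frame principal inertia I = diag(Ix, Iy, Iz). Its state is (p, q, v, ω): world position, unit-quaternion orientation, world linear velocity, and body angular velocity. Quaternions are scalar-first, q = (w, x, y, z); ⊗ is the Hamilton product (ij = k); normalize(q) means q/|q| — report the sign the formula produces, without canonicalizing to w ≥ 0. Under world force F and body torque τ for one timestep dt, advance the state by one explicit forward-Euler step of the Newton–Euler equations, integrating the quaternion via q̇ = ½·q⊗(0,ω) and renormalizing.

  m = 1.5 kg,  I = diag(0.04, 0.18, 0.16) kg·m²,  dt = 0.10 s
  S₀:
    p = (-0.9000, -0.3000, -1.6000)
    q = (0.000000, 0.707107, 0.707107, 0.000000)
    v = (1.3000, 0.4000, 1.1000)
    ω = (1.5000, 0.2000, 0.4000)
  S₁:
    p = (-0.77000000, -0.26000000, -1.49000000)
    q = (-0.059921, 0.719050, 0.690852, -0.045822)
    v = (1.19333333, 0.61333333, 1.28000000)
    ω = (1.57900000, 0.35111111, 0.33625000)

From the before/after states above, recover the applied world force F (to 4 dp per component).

Δv = v₁−v₀ = (-0.10666667, 0.21333333, 0.18000000)
applied force F = (-1.6000, 3.2000, 2.7000)

F = (-1.6000, 3.2000, 2.7000)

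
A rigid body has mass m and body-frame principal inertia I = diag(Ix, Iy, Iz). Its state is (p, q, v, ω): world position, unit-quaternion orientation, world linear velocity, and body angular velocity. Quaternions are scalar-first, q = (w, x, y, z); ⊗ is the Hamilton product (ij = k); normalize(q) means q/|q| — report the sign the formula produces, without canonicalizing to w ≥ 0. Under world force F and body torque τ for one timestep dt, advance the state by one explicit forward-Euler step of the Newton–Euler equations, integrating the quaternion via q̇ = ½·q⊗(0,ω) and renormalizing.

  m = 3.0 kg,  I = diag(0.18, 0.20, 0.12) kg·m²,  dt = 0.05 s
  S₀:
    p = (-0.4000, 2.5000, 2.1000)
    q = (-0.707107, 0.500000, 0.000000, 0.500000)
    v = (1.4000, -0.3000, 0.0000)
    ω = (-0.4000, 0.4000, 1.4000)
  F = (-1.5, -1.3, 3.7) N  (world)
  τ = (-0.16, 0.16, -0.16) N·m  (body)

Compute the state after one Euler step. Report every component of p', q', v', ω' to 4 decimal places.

p' = (-0.3300, 2.4850, 2.1000)
q' = (-0.7191, 0.5017, -0.0296, 0.4799)
v' = (1.3750, -0.3217, 0.0617)
ω' = (-0.4320, 0.4484, 1.3347)

angular accel α = (-0.6400, 0.9680, -1.3067)
ω + α·dt = (-0.4320, 0.4484, 1.3347)
Hamilton product q⊗(0,ω) = (-0.5000000, 0.0828428, -1.1828428, -0.7899498)
q + ½dt·q⊗(0,ω), renormalized = (-0.7191, 0.5017, -0.0296, 0.4799)
new position p' = (-0.3300, 2.4850, 2.1000)
v' = v + a·dt = (1.3750, -0.3217, 0.0617)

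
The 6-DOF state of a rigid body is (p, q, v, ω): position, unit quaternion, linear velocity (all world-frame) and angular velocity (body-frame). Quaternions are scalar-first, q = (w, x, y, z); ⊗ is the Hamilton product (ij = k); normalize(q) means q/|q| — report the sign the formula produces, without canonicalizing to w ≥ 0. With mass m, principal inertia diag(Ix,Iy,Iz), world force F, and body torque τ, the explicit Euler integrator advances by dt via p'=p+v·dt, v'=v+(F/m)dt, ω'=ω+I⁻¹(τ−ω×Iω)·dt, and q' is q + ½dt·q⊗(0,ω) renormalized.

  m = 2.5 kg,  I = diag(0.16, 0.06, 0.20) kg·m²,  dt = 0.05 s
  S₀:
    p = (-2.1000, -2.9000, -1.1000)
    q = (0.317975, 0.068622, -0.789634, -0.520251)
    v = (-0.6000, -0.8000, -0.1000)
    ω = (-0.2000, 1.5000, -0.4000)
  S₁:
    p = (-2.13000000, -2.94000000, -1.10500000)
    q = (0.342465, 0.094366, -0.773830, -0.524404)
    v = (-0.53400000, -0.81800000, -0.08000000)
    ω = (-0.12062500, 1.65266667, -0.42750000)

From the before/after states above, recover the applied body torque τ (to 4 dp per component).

rate change Δω = (0.07937500, 0.15266667, -0.02750000)
gyro term ω₀×Iω₀ = (-0.0840, -0.0032, 0.0300)
I·α + gyro = (0.1700, 0.1800, -0.0800)

τ = (0.1700, 0.1800, -0.0800)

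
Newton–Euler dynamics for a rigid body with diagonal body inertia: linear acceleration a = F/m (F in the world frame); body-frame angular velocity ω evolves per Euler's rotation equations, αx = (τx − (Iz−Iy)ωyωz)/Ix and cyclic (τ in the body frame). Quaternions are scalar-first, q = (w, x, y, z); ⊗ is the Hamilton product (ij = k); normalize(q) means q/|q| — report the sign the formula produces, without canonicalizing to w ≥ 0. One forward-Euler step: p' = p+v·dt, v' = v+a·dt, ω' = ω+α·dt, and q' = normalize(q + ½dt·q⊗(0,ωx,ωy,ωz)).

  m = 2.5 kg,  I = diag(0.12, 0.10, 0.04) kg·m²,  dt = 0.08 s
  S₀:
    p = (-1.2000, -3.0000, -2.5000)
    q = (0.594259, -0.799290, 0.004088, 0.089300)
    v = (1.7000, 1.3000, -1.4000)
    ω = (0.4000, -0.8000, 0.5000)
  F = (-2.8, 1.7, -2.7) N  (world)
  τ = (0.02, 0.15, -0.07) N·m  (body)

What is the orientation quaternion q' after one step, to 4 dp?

Hamilton product q⊗(0,ω) = (0.2783364, 0.3111876, -0.0400422, 0.9349263)
updated quaternion q' = (0.6049, -0.7862, 0.0025, 0.1266)

q' = (0.6049, -0.7862, 0.0025, 0.1266)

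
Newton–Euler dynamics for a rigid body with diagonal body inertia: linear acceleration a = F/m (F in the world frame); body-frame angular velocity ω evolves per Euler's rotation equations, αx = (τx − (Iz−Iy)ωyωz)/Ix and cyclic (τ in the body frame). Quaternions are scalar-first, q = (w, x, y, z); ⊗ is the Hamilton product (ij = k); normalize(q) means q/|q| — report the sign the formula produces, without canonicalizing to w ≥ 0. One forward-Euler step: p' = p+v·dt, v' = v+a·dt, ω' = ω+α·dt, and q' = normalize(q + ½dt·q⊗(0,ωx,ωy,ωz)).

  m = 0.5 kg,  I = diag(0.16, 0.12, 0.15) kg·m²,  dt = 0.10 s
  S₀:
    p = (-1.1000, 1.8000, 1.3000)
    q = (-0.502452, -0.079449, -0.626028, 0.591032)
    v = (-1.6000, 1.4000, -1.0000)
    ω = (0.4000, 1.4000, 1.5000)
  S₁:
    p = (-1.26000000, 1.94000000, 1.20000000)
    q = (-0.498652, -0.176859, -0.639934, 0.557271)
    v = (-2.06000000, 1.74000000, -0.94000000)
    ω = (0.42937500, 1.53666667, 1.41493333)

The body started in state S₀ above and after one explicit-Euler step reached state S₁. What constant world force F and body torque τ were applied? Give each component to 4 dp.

velocity change Δv = (-0.46000000, 0.34000000, 0.06000000)
F = m·Δv/dt = (-2.3000, 1.7000, 0.3000)
ω₁ − ω₀ = (0.02937500, 0.13666667, -0.08506667)
I·α + gyro = (0.1100, 0.1700, -0.1500)

F = (-2.3000, 1.7000, 0.3000)
τ = (0.1100, 0.1700, -0.1500)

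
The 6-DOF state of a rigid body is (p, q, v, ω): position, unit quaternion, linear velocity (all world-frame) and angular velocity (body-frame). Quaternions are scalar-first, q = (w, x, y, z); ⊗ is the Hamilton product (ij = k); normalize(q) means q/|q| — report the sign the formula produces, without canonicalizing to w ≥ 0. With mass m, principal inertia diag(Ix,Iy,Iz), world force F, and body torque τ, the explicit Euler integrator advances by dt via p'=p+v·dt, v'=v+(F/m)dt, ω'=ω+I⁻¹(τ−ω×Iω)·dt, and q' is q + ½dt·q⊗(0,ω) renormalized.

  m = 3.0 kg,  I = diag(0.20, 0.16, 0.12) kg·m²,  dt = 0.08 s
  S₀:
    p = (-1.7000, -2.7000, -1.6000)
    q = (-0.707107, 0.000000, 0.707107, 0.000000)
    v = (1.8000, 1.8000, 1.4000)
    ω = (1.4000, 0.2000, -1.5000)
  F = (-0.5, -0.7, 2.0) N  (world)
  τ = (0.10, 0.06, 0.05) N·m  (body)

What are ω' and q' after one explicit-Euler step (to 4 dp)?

ω' = (1.4352, 0.3140, -1.4592)
q' = (-0.7104, -0.0817, 0.6991, 0.0028)

(τ − ω×Iω)/I = (0.4400, 1.4250, 0.5100)
new body rate ω' = (1.4352, 0.3140, -1.4592)
2q̇ = q⊗(0,ω) = (-0.1414214, -2.0506103, -0.1414214, 0.0707107)
updated quaternion q' = (-0.7104, -0.0817, 0.6991, 0.0028)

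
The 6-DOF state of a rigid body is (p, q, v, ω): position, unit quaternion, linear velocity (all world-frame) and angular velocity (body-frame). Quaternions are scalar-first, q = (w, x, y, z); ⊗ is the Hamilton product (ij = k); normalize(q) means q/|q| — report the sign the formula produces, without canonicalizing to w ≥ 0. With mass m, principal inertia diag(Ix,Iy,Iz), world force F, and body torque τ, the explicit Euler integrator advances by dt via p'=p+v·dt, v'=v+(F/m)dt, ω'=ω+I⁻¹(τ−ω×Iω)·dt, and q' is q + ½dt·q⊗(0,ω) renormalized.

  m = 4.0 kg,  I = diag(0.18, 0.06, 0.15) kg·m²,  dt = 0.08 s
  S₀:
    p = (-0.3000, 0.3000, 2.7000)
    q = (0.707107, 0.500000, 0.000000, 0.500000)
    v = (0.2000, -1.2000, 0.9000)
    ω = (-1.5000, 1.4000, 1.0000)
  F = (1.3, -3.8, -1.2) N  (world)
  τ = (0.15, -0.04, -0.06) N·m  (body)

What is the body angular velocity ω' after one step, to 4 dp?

ω' = (-1.4893, 1.4067, 0.8336)

angular accel α = (0.1333, 0.0833, -2.0800)
ω' = ω + α·dt = (-1.4893, 1.4067, 0.8336)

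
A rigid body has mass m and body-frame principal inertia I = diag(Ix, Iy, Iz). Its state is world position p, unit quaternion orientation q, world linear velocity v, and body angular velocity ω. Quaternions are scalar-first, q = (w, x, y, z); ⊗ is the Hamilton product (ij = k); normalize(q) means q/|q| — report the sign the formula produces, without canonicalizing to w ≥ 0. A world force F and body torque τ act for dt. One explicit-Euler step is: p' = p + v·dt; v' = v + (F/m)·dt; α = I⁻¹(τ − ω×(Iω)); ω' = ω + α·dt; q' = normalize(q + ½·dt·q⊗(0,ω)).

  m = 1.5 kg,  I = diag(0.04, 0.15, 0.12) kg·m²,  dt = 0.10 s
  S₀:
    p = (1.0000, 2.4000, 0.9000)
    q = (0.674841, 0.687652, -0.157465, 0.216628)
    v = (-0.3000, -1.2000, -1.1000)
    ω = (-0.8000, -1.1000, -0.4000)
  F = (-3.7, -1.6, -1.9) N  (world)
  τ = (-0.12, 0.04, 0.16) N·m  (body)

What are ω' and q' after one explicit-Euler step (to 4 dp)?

ω' = (-1.0670, -1.0563, -0.3473)
q' = (0.6963, 0.6740, -0.1890, 0.1586)

gyro term ω×Iω = (-0.0132, -0.0256, 0.0968)
(τ − ω×Iω)/I = (-2.6700, 0.4373, 0.5267)
ω + α·dt = (-1.0670, -1.0563, -0.3473)
Hamilton product q⊗(0,ω) = (0.4635613, -0.2385960, -0.6405667, -1.1523256)
updated quaternion q' = (0.6963, 0.6740, -0.1890, 0.1586)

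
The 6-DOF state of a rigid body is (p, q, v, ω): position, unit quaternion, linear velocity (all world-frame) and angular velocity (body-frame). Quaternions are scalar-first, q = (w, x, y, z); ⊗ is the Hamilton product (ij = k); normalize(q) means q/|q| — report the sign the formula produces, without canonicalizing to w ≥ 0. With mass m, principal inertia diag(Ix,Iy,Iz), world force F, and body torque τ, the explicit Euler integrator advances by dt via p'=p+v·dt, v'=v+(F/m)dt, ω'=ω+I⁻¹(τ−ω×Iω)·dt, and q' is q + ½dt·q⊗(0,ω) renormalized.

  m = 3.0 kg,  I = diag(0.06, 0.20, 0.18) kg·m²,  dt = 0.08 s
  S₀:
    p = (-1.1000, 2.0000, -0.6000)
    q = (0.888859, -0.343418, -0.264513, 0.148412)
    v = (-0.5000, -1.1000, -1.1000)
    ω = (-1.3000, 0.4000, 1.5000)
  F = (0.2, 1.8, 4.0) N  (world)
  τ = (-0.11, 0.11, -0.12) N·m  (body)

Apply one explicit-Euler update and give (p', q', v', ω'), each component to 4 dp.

new position p' = (-1.1400, 1.9120, -0.6880)
v' = v + a·dt = (-0.4947, -1.0520, -0.9933)
precession coupling ω×(Iω) = (-0.0120, 0.2340, -0.0728)
angular accel α = (-1.6333, -0.6200, -0.2622)
new body rate ω' = (-1.4307, 0.3504, 1.4790)
Hamilton product q⊗(0,ω) = (-0.5632562, -1.6116510, 0.6777350, 0.8520544)
q + ½dt·q⊗(0,ω), renormalized = (0.8635, -0.4066, -0.2366, 0.1819)

p' = (-1.1400, 1.9120, -0.6880)
q' = (0.8635, -0.4066, -0.2366, 0.1819)
v' = (-0.4947, -1.0520, -0.9933)
ω' = (-1.4307, 0.3504, 1.4790)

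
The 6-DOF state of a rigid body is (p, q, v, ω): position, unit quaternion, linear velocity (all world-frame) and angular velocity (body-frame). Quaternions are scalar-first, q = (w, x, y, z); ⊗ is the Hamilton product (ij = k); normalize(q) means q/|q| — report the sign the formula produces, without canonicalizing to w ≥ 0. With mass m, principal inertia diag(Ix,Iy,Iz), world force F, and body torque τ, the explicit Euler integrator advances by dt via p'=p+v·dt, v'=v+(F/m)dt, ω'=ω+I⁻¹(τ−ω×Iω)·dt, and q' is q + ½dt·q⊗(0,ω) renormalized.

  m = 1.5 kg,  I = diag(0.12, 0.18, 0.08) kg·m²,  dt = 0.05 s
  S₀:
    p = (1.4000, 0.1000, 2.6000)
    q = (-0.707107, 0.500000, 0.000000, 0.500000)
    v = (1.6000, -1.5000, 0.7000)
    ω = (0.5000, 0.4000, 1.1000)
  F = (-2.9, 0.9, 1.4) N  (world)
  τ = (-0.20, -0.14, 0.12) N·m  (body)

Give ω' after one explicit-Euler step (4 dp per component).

ω' = (0.4350, 0.3550, 1.1675)

(τ − ω×Iω)/I = (-1.3000, -0.9000, 1.3500)
ω + α·dt = (0.4350, 0.3550, 1.1675)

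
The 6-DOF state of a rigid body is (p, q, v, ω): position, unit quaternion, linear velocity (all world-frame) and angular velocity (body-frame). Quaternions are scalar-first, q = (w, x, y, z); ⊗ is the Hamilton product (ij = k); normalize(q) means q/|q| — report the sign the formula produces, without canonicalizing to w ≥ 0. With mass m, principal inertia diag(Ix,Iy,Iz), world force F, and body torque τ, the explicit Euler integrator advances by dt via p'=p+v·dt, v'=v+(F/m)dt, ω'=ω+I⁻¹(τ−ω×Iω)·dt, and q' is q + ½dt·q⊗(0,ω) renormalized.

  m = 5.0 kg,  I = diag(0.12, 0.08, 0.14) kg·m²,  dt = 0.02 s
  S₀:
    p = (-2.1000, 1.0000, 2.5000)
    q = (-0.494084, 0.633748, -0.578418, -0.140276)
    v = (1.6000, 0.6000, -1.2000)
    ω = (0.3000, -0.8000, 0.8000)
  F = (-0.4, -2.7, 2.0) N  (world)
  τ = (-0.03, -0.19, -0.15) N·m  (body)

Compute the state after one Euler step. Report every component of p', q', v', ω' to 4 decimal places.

p + v·dt = (-2.0680, 1.0120, 2.4760)
v + (F/m)dt = (1.5984, 0.5892, -1.1920)
angular accel α = (0.0700, -2.3150, -1.1400)
ω' = ω + α·dt = (0.3014, -0.8463, 0.7772)
Hamilton product q⊗(0,ω) = (-0.5406380, -0.7231804, -0.1538140, -0.7287402)
q' = normalize(q + ½dt·q⊗(0,ω)) = (-0.4995, 0.6265, -0.5799, -0.1476)

p' = (-2.0680, 1.0120, 2.4760)
q' = (-0.4995, 0.6265, -0.5799, -0.1476)
v' = (1.5984, 0.5892, -1.1920)
ω' = (0.3014, -0.8463, 0.7772)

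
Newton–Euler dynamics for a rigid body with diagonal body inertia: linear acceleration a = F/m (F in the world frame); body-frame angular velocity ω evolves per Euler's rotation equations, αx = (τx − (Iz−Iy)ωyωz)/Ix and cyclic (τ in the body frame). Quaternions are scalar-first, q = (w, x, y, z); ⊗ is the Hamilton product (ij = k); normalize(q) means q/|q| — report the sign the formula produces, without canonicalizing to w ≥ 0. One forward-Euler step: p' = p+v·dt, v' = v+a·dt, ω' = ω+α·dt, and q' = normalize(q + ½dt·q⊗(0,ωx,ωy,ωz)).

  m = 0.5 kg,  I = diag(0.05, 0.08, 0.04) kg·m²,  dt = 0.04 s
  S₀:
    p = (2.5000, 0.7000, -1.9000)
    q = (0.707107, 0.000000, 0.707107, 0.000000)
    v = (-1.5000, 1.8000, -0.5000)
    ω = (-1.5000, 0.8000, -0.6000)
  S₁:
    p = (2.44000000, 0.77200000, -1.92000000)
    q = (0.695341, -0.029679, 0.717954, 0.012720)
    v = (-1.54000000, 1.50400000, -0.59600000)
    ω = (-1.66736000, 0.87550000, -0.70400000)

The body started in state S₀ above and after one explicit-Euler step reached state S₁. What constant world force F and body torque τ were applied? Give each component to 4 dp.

F = (-0.5000, -3.7000, -1.2000)
τ = (-0.1900, 0.1600, -0.1400)

v₁ − v₀ = (-0.04000000, -0.29600000, -0.09600000)
m·(v₁−v₀)/dt = (-0.5000, -3.7000, -1.2000)
Δω = ω₁−ω₀ = (-0.16736000, 0.07550000, -0.10400000)
gyro term ω₀×Iω₀ = (0.0192, 0.0090, -0.0360)
τ = I·(Δω/dt) + ω₀×(Iω₀) = (-0.1900, 0.1600, -0.1400)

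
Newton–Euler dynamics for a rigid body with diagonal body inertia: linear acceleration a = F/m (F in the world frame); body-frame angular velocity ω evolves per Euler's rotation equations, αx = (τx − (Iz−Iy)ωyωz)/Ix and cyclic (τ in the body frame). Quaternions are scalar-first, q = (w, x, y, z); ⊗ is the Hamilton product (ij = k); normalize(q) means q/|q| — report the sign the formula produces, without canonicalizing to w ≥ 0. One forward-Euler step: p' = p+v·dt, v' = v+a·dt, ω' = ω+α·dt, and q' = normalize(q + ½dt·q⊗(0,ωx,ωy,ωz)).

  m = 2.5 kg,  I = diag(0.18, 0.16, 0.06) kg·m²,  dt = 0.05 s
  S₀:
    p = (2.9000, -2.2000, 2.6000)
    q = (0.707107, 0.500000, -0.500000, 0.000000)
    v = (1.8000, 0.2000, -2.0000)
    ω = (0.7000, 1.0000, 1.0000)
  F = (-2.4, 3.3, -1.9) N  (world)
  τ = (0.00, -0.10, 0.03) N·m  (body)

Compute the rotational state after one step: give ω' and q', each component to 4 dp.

ω' = (0.7278, 0.9425, 1.0367)
q' = (0.7103, 0.4995, -0.4944, 0.0389)

angular accel α = (0.5556, -1.1500, 0.7333)
new body rate ω' = (0.7278, 0.9425, 1.0367)
Hamilton product q⊗(0,ω) = (0.1500000, -0.0050251, 0.2071070, 1.5571070)
updated quaternion q' = (0.7103, 0.4995, -0.4944, 0.0389)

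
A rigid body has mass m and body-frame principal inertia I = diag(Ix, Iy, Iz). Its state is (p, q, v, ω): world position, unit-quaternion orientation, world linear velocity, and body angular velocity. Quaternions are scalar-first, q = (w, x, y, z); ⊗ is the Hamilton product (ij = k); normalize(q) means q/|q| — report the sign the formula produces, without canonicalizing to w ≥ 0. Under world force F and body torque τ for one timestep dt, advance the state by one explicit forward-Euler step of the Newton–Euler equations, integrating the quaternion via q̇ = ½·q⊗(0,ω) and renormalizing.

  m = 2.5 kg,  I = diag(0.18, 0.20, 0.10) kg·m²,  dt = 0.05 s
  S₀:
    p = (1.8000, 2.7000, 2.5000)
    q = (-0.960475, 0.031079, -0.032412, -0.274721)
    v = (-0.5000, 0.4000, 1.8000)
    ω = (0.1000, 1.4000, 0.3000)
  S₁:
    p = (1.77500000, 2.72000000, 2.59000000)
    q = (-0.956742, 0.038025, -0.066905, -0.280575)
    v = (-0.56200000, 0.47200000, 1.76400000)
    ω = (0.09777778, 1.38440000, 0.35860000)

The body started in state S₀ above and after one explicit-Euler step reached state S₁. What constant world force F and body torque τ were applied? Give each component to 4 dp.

F = (-3.1000, 3.6000, -1.8000)
τ = (-0.0500, -0.0600, 0.1200)

ω₁ − ω₀ = (-0.00222222, -0.01560000, 0.05860000)
gyro term ω₀×Iω₀ = (-0.0420, 0.0024, 0.0028)
τ = I·(Δω/dt) + ω₀×(Iω₀) = (-0.0500, -0.0600, 0.1200)
velocity change Δv = (-0.06200000, 0.07200000, -0.03600000)
applied force F = (-3.1000, 3.6000, -1.8000)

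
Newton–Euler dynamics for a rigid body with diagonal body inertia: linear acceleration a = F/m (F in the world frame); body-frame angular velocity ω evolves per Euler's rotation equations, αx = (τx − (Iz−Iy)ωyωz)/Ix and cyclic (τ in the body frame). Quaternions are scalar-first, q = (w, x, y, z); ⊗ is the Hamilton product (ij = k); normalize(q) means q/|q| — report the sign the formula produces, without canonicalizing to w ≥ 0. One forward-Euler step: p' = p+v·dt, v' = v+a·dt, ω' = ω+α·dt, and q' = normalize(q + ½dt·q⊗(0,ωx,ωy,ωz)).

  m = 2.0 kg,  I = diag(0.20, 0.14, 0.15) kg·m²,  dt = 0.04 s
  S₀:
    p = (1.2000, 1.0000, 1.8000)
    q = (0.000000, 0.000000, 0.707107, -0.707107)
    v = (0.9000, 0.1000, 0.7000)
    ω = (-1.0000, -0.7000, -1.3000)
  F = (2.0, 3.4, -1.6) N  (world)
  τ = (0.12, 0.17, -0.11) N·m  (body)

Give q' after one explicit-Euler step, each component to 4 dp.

q' = (-0.0085, -0.0283, 0.7208, -0.6925)

q⊗(0,ω) = (-0.4242642, -1.4142140, 0.7071070, 0.7071070)
q + ½dt·q⊗(0,ω), renormalized = (-0.0085, -0.0283, 0.7208, -0.6925)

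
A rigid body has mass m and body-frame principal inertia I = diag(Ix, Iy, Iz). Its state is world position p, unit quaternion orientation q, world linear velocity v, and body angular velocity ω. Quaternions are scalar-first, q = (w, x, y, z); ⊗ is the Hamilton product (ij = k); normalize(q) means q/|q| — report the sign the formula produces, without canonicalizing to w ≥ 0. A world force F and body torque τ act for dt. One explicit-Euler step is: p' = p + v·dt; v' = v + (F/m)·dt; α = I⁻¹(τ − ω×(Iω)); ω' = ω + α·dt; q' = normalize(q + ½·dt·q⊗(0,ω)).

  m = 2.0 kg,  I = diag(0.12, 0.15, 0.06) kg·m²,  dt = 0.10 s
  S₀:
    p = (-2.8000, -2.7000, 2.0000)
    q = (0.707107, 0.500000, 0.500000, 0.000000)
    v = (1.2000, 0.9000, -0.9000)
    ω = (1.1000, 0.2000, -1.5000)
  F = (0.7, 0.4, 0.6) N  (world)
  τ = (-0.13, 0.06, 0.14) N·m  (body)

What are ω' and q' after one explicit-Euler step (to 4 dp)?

angular accel α = (-1.3083, 1.0600, 2.2233)
new body rate ω' = (0.9692, 0.3060, -1.2777)
2q̇ = q⊗(0,ω) = (-0.6500000, 0.0278177, 0.8914214, -1.5106605)
q + ½dt·q⊗(0,ω), renormalized = (0.6717, 0.4992, 0.5422, -0.0752)

ω' = (0.9692, 0.3060, -1.2777)
q' = (0.6717, 0.4992, 0.5422, -0.0752)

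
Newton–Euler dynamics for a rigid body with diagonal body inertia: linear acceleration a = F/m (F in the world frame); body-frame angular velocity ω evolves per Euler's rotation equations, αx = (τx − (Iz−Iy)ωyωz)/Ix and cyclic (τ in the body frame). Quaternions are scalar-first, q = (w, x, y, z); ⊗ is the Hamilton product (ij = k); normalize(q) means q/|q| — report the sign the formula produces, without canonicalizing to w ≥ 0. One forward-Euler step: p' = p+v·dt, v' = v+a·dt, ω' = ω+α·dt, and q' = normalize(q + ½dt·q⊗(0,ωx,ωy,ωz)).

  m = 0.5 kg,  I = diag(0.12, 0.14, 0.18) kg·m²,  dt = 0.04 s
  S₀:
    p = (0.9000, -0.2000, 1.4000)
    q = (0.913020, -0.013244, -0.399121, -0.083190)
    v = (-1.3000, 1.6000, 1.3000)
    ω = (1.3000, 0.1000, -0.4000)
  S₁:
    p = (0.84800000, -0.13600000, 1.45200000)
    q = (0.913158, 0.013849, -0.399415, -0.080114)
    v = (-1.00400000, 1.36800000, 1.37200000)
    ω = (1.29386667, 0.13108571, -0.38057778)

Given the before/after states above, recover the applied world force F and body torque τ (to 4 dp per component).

F = (3.7000, -2.9000, 0.9000)
τ = (-0.0200, 0.1400, 0.0900)

v₁ − v₀ = (0.29600000, -0.23200000, 0.07200000)
applied force F = (3.7000, -2.9000, 0.9000)
rate change Δω = (-0.00613333, 0.03108571, 0.01942222)
τ = I·(Δω/dt) + ω₀×(Iω₀) = (-0.0200, 0.1400, 0.0900)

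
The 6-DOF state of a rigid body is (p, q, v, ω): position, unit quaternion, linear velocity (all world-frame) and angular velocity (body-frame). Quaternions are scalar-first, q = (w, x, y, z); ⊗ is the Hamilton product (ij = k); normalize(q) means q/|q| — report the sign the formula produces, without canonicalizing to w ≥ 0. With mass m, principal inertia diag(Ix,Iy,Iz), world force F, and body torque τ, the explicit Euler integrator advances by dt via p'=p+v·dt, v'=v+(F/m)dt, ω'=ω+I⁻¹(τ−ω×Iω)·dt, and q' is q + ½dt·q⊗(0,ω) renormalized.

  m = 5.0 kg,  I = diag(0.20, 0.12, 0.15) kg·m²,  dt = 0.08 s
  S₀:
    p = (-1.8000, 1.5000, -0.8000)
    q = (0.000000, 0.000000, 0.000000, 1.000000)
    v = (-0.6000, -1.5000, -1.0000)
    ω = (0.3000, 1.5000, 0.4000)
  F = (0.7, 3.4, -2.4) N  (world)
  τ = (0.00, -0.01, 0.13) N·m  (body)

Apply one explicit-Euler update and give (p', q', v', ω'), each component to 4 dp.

ω×(Iω) gyroscopic = (0.0180, 0.0060, -0.0360)
angular accel α = (-0.0900, -0.1333, 1.1067)
ω' = ω + α·dt = (0.2928, 1.4893, 0.4885)
2q̇ = q⊗(0,ω) = (-0.4000000, -1.5000000, 0.3000000, 0.0000000)
q' = normalize(q + ½dt·q⊗(0,ω)) = (-0.0160, -0.0599, 0.0120, 0.9980)
linear accel F/m = (0.1400, 0.6800, -0.4800)
new position p' = (-1.8480, 1.3800, -0.8800)
new velocity v' = (-0.5888, -1.4456, -1.0384)

p' = (-1.8480, 1.3800, -0.8800)
q' = (-0.0160, -0.0599, 0.0120, 0.9980)
v' = (-0.5888, -1.4456, -1.0384)
ω' = (0.2928, 1.4893, 0.4885)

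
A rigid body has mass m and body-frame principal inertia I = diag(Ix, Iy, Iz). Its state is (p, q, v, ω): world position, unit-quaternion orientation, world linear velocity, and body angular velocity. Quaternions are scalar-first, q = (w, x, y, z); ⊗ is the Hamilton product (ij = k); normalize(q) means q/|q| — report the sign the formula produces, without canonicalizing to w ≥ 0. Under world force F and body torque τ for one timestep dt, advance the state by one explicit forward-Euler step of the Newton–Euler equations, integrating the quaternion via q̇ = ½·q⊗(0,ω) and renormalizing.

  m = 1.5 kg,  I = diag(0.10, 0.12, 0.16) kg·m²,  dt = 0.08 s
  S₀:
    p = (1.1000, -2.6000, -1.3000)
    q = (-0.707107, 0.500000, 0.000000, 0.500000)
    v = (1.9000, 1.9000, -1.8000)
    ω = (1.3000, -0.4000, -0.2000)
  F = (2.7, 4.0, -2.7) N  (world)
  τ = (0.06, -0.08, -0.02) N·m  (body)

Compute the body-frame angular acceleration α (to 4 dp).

precession coupling ω×(Iω) = (0.0032, 0.0156, -0.0104)
(τ − ω×Iω)/I = (0.5680, -0.7967, -0.0600)

α = (0.5680, -0.7967, -0.0600)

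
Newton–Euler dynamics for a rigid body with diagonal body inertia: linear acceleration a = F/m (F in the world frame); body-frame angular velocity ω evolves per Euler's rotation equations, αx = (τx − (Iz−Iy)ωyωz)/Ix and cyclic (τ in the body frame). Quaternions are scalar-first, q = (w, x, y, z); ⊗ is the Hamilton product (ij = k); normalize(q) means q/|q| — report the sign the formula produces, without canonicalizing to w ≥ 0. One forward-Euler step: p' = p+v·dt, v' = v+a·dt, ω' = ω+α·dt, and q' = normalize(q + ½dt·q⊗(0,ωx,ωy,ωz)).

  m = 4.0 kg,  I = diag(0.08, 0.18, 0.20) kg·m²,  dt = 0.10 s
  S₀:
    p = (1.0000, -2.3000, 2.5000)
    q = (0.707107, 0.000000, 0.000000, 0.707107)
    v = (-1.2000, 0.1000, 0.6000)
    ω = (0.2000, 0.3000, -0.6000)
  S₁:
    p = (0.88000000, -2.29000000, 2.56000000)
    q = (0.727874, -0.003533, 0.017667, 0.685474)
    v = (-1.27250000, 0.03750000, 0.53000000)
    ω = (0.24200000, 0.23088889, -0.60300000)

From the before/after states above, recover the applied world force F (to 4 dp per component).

F = (-2.9000, -2.5000, -2.8000)

velocity change Δv = (-0.07250000, -0.06250000, -0.07000000)
applied force F = (-2.9000, -2.5000, -2.8000)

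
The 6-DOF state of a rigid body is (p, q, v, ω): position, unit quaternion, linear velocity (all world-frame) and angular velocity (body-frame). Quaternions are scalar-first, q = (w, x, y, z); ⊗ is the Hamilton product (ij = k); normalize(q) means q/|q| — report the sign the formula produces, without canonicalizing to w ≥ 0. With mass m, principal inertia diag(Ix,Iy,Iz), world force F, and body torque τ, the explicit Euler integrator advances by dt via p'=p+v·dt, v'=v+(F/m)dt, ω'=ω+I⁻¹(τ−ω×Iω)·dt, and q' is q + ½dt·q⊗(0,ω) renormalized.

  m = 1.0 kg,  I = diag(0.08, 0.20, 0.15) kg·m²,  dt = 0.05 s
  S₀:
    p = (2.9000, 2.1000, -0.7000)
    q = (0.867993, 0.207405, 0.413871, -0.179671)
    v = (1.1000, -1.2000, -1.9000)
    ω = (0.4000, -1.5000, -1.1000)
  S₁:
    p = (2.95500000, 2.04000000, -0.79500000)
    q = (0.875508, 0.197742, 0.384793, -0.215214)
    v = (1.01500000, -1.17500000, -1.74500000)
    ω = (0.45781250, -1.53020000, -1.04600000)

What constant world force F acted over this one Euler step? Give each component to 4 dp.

v₁ − v₀ = (-0.08500000, 0.02500000, 0.15500000)
applied force F = (-1.7000, 0.5000, 3.1000)

F = (-1.7000, 0.5000, 3.1000)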